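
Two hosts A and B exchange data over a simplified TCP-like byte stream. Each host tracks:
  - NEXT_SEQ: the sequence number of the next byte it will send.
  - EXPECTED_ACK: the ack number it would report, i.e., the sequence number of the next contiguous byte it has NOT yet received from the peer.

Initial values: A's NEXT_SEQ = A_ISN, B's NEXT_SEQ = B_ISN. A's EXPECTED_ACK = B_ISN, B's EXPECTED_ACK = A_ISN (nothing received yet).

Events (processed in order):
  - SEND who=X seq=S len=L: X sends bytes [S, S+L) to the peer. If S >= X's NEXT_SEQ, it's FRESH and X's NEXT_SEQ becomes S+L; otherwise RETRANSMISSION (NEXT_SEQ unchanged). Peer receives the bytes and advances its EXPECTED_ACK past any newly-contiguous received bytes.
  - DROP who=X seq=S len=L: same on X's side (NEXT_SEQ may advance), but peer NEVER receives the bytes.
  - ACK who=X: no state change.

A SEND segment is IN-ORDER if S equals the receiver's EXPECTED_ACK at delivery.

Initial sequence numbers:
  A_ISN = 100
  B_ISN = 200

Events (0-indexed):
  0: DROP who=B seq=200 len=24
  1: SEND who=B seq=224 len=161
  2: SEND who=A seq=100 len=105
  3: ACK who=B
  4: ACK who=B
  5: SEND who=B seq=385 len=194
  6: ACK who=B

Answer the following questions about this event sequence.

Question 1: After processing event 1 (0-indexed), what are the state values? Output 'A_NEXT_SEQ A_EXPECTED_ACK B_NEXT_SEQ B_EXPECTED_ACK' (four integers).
After event 0: A_seq=100 A_ack=200 B_seq=224 B_ack=100
After event 1: A_seq=100 A_ack=200 B_seq=385 B_ack=100

100 200 385 100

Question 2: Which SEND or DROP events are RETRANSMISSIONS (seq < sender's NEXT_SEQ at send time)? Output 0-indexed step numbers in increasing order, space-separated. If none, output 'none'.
Step 0: DROP seq=200 -> fresh
Step 1: SEND seq=224 -> fresh
Step 2: SEND seq=100 -> fresh
Step 5: SEND seq=385 -> fresh

Answer: none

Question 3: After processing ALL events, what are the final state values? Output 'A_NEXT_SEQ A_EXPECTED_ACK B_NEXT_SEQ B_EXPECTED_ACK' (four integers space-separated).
After event 0: A_seq=100 A_ack=200 B_seq=224 B_ack=100
After event 1: A_seq=100 A_ack=200 B_seq=385 B_ack=100
After event 2: A_seq=205 A_ack=200 B_seq=385 B_ack=205
After event 3: A_seq=205 A_ack=200 B_seq=385 B_ack=205
After event 4: A_seq=205 A_ack=200 B_seq=385 B_ack=205
After event 5: A_seq=205 A_ack=200 B_seq=579 B_ack=205
After event 6: A_seq=205 A_ack=200 B_seq=579 B_ack=205

Answer: 205 200 579 205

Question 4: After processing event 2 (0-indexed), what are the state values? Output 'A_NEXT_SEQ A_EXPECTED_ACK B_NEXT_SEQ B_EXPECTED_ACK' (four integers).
After event 0: A_seq=100 A_ack=200 B_seq=224 B_ack=100
After event 1: A_seq=100 A_ack=200 B_seq=385 B_ack=100
After event 2: A_seq=205 A_ack=200 B_seq=385 B_ack=205

205 200 385 205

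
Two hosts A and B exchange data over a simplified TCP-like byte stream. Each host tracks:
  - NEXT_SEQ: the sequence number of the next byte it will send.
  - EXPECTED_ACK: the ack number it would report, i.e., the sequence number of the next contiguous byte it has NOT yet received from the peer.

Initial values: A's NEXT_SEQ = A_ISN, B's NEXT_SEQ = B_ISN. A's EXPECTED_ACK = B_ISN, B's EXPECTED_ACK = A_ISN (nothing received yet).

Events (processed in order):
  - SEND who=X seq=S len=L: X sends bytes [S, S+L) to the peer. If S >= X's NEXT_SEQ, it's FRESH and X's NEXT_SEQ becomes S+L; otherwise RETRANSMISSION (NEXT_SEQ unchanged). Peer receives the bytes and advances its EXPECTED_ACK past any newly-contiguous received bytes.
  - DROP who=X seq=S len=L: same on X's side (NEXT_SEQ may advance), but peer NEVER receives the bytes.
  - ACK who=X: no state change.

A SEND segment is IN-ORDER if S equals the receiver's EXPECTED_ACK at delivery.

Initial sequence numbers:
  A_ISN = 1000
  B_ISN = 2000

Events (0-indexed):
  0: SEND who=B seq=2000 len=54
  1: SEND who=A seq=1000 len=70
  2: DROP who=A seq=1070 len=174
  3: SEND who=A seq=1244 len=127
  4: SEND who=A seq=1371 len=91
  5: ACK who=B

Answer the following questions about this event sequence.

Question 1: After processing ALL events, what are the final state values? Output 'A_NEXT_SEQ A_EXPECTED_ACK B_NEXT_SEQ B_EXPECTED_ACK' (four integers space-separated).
Answer: 1462 2054 2054 1070

Derivation:
After event 0: A_seq=1000 A_ack=2054 B_seq=2054 B_ack=1000
After event 1: A_seq=1070 A_ack=2054 B_seq=2054 B_ack=1070
After event 2: A_seq=1244 A_ack=2054 B_seq=2054 B_ack=1070
After event 3: A_seq=1371 A_ack=2054 B_seq=2054 B_ack=1070
After event 4: A_seq=1462 A_ack=2054 B_seq=2054 B_ack=1070
After event 5: A_seq=1462 A_ack=2054 B_seq=2054 B_ack=1070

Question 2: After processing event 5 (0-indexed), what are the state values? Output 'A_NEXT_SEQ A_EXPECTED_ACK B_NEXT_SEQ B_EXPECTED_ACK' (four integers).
After event 0: A_seq=1000 A_ack=2054 B_seq=2054 B_ack=1000
After event 1: A_seq=1070 A_ack=2054 B_seq=2054 B_ack=1070
After event 2: A_seq=1244 A_ack=2054 B_seq=2054 B_ack=1070
After event 3: A_seq=1371 A_ack=2054 B_seq=2054 B_ack=1070
After event 4: A_seq=1462 A_ack=2054 B_seq=2054 B_ack=1070
After event 5: A_seq=1462 A_ack=2054 B_seq=2054 B_ack=1070

1462 2054 2054 1070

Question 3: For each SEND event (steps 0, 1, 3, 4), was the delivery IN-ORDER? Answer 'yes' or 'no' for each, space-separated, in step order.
Step 0: SEND seq=2000 -> in-order
Step 1: SEND seq=1000 -> in-order
Step 3: SEND seq=1244 -> out-of-order
Step 4: SEND seq=1371 -> out-of-order

Answer: yes yes no no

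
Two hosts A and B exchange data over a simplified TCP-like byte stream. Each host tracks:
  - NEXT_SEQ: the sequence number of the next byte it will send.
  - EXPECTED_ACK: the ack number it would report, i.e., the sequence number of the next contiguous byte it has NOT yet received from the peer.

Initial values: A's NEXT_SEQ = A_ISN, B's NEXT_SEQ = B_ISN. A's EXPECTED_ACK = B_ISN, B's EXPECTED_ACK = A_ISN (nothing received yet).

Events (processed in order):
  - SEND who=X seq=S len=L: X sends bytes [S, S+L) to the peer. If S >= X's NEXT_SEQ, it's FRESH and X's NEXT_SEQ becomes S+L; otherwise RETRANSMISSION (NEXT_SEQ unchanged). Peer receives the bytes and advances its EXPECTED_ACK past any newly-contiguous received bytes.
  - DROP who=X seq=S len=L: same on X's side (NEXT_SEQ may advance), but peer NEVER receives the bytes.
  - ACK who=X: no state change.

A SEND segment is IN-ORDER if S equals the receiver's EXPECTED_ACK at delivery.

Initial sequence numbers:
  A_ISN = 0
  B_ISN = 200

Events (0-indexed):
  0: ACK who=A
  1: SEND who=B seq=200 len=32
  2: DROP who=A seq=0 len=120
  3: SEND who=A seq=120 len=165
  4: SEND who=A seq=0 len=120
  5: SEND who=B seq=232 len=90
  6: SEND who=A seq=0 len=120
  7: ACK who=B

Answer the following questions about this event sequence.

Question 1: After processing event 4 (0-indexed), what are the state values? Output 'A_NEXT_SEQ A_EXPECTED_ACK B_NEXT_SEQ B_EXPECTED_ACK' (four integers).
After event 0: A_seq=0 A_ack=200 B_seq=200 B_ack=0
After event 1: A_seq=0 A_ack=232 B_seq=232 B_ack=0
After event 2: A_seq=120 A_ack=232 B_seq=232 B_ack=0
After event 3: A_seq=285 A_ack=232 B_seq=232 B_ack=0
After event 4: A_seq=285 A_ack=232 B_seq=232 B_ack=285

285 232 232 285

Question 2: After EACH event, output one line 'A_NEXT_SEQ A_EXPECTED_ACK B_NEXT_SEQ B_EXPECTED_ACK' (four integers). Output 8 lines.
0 200 200 0
0 232 232 0
120 232 232 0
285 232 232 0
285 232 232 285
285 322 322 285
285 322 322 285
285 322 322 285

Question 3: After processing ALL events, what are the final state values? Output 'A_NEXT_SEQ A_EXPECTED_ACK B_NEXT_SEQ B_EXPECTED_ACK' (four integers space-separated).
After event 0: A_seq=0 A_ack=200 B_seq=200 B_ack=0
After event 1: A_seq=0 A_ack=232 B_seq=232 B_ack=0
After event 2: A_seq=120 A_ack=232 B_seq=232 B_ack=0
After event 3: A_seq=285 A_ack=232 B_seq=232 B_ack=0
After event 4: A_seq=285 A_ack=232 B_seq=232 B_ack=285
After event 5: A_seq=285 A_ack=322 B_seq=322 B_ack=285
After event 6: A_seq=285 A_ack=322 B_seq=322 B_ack=285
After event 7: A_seq=285 A_ack=322 B_seq=322 B_ack=285

Answer: 285 322 322 285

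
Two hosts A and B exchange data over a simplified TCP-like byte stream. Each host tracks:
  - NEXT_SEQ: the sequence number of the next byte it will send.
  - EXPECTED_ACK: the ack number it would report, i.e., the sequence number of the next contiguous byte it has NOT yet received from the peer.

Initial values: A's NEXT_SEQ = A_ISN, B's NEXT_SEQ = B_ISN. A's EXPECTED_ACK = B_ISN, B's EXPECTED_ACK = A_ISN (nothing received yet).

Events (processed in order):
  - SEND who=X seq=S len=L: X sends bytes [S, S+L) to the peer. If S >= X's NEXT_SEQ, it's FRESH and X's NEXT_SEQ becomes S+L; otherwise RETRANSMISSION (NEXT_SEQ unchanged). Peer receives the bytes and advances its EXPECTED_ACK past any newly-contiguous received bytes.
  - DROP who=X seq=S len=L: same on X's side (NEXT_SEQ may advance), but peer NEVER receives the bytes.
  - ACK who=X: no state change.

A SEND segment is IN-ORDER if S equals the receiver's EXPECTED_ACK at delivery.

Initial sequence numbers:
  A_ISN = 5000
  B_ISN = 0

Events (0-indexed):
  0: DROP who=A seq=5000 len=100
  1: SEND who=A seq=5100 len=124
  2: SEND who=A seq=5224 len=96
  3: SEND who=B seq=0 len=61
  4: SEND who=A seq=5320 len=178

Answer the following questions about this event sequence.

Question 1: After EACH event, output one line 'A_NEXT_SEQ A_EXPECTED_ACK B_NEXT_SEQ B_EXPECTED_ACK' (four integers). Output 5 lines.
5100 0 0 5000
5224 0 0 5000
5320 0 0 5000
5320 61 61 5000
5498 61 61 5000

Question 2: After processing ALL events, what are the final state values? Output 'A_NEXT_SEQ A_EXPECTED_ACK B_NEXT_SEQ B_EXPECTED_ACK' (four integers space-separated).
Answer: 5498 61 61 5000

Derivation:
After event 0: A_seq=5100 A_ack=0 B_seq=0 B_ack=5000
After event 1: A_seq=5224 A_ack=0 B_seq=0 B_ack=5000
After event 2: A_seq=5320 A_ack=0 B_seq=0 B_ack=5000
After event 3: A_seq=5320 A_ack=61 B_seq=61 B_ack=5000
After event 4: A_seq=5498 A_ack=61 B_seq=61 B_ack=5000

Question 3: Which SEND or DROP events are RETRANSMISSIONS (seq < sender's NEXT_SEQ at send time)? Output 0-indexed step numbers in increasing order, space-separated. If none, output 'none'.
Step 0: DROP seq=5000 -> fresh
Step 1: SEND seq=5100 -> fresh
Step 2: SEND seq=5224 -> fresh
Step 3: SEND seq=0 -> fresh
Step 4: SEND seq=5320 -> fresh

Answer: none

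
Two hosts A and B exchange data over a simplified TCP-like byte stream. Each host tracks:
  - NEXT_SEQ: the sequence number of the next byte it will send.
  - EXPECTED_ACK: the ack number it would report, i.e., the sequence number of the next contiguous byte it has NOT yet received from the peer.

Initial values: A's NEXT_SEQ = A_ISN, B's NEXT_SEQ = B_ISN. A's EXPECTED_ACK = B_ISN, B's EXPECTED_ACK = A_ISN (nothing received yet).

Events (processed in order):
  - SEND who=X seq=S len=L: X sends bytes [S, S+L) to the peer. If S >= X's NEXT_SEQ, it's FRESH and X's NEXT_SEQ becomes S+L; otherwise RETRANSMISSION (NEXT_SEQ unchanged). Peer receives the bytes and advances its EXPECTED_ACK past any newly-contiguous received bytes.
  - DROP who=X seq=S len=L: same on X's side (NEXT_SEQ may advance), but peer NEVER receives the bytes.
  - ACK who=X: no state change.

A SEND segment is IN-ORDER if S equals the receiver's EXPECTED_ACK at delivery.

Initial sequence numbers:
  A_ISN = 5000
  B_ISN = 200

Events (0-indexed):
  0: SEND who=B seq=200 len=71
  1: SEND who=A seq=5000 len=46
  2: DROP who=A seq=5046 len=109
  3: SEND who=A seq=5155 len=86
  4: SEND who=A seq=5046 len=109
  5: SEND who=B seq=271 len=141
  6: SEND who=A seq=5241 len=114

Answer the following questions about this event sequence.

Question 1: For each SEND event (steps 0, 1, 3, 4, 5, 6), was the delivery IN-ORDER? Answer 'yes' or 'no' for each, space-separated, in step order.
Step 0: SEND seq=200 -> in-order
Step 1: SEND seq=5000 -> in-order
Step 3: SEND seq=5155 -> out-of-order
Step 4: SEND seq=5046 -> in-order
Step 5: SEND seq=271 -> in-order
Step 6: SEND seq=5241 -> in-order

Answer: yes yes no yes yes yes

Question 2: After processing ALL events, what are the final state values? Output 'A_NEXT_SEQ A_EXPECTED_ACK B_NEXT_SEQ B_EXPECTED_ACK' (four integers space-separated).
Answer: 5355 412 412 5355

Derivation:
After event 0: A_seq=5000 A_ack=271 B_seq=271 B_ack=5000
After event 1: A_seq=5046 A_ack=271 B_seq=271 B_ack=5046
After event 2: A_seq=5155 A_ack=271 B_seq=271 B_ack=5046
After event 3: A_seq=5241 A_ack=271 B_seq=271 B_ack=5046
After event 4: A_seq=5241 A_ack=271 B_seq=271 B_ack=5241
After event 5: A_seq=5241 A_ack=412 B_seq=412 B_ack=5241
After event 6: A_seq=5355 A_ack=412 B_seq=412 B_ack=5355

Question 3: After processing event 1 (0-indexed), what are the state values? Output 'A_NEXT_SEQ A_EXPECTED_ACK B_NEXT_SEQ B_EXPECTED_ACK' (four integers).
After event 0: A_seq=5000 A_ack=271 B_seq=271 B_ack=5000
After event 1: A_seq=5046 A_ack=271 B_seq=271 B_ack=5046

5046 271 271 5046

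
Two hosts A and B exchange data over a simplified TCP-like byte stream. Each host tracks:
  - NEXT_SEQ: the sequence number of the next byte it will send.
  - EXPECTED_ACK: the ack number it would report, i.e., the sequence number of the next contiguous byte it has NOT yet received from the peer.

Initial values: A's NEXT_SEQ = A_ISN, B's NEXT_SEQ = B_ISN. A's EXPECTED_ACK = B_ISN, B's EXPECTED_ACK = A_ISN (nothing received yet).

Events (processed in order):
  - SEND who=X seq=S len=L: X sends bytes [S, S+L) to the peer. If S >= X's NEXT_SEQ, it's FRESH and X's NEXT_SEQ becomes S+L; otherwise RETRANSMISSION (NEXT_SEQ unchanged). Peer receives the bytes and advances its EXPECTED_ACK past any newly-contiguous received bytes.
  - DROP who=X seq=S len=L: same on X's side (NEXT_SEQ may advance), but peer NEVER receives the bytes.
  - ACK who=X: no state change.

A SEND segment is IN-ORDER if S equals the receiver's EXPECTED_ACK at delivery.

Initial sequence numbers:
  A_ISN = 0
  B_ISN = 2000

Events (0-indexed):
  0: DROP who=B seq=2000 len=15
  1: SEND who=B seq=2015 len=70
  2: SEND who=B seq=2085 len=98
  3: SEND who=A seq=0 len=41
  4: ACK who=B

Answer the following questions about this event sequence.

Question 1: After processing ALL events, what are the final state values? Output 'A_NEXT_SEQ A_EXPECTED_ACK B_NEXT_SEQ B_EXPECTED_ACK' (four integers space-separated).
After event 0: A_seq=0 A_ack=2000 B_seq=2015 B_ack=0
After event 1: A_seq=0 A_ack=2000 B_seq=2085 B_ack=0
After event 2: A_seq=0 A_ack=2000 B_seq=2183 B_ack=0
After event 3: A_seq=41 A_ack=2000 B_seq=2183 B_ack=41
After event 4: A_seq=41 A_ack=2000 B_seq=2183 B_ack=41

Answer: 41 2000 2183 41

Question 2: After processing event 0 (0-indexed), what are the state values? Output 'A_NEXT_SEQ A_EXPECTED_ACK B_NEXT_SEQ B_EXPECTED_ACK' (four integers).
After event 0: A_seq=0 A_ack=2000 B_seq=2015 B_ack=0

0 2000 2015 0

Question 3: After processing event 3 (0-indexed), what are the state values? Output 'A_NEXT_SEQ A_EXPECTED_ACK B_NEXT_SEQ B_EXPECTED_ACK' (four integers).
After event 0: A_seq=0 A_ack=2000 B_seq=2015 B_ack=0
After event 1: A_seq=0 A_ack=2000 B_seq=2085 B_ack=0
After event 2: A_seq=0 A_ack=2000 B_seq=2183 B_ack=0
After event 3: A_seq=41 A_ack=2000 B_seq=2183 B_ack=41

41 2000 2183 41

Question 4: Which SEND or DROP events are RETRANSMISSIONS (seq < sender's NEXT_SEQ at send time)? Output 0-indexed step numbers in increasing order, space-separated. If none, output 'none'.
Answer: none

Derivation:
Step 0: DROP seq=2000 -> fresh
Step 1: SEND seq=2015 -> fresh
Step 2: SEND seq=2085 -> fresh
Step 3: SEND seq=0 -> fresh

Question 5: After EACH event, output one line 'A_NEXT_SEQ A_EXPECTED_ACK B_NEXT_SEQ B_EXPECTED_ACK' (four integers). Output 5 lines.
0 2000 2015 0
0 2000 2085 0
0 2000 2183 0
41 2000 2183 41
41 2000 2183 41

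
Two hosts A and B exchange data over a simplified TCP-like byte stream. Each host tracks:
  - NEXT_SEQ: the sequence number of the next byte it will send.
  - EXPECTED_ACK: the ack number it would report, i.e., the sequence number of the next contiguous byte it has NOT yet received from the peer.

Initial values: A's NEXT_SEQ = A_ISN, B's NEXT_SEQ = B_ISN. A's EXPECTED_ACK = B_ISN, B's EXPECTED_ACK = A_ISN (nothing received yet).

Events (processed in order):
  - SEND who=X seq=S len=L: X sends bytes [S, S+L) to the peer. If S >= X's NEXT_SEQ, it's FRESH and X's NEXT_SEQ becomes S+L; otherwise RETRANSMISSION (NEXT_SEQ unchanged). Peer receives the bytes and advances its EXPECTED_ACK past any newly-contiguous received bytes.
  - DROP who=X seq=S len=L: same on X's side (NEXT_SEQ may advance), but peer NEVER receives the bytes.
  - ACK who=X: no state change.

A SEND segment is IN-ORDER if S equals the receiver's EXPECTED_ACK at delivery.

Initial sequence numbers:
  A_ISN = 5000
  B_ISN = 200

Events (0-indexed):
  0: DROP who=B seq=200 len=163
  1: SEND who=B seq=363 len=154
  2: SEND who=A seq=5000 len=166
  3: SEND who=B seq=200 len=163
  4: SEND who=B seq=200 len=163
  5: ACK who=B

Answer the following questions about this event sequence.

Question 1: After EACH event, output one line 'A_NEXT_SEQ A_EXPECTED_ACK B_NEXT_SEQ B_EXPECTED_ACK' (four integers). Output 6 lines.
5000 200 363 5000
5000 200 517 5000
5166 200 517 5166
5166 517 517 5166
5166 517 517 5166
5166 517 517 5166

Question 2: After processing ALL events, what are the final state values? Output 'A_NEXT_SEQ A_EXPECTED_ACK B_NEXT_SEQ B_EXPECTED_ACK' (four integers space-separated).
After event 0: A_seq=5000 A_ack=200 B_seq=363 B_ack=5000
After event 1: A_seq=5000 A_ack=200 B_seq=517 B_ack=5000
After event 2: A_seq=5166 A_ack=200 B_seq=517 B_ack=5166
After event 3: A_seq=5166 A_ack=517 B_seq=517 B_ack=5166
After event 4: A_seq=5166 A_ack=517 B_seq=517 B_ack=5166
After event 5: A_seq=5166 A_ack=517 B_seq=517 B_ack=5166

Answer: 5166 517 517 5166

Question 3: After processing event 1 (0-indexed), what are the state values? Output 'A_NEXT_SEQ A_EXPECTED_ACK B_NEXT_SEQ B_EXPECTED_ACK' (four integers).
After event 0: A_seq=5000 A_ack=200 B_seq=363 B_ack=5000
After event 1: A_seq=5000 A_ack=200 B_seq=517 B_ack=5000

5000 200 517 5000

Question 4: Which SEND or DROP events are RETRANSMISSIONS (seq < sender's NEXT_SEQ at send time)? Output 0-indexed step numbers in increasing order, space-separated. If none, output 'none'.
Answer: 3 4

Derivation:
Step 0: DROP seq=200 -> fresh
Step 1: SEND seq=363 -> fresh
Step 2: SEND seq=5000 -> fresh
Step 3: SEND seq=200 -> retransmit
Step 4: SEND seq=200 -> retransmit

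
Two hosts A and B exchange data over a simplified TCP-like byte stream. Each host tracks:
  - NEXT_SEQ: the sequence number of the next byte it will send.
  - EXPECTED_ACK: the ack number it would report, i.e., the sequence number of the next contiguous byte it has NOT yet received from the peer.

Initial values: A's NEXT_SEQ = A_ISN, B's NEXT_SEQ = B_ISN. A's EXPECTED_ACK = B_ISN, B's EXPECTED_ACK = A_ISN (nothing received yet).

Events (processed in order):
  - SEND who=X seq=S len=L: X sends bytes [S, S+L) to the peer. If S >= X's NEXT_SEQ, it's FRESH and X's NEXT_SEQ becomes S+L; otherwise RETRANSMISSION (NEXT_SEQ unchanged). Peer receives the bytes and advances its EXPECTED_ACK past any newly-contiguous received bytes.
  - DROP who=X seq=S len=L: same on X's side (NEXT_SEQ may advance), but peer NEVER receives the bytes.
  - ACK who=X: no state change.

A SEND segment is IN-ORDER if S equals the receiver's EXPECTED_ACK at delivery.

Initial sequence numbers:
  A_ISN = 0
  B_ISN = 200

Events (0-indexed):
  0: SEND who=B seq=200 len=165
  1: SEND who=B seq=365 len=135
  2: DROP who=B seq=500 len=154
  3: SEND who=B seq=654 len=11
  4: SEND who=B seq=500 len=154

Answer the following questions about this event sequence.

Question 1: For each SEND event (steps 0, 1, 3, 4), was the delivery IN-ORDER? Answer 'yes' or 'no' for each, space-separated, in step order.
Step 0: SEND seq=200 -> in-order
Step 1: SEND seq=365 -> in-order
Step 3: SEND seq=654 -> out-of-order
Step 4: SEND seq=500 -> in-order

Answer: yes yes no yes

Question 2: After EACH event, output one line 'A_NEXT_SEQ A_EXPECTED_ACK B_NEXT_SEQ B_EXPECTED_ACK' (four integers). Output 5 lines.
0 365 365 0
0 500 500 0
0 500 654 0
0 500 665 0
0 665 665 0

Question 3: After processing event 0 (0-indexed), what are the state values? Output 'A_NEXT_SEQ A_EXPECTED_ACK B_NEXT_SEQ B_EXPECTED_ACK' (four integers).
After event 0: A_seq=0 A_ack=365 B_seq=365 B_ack=0

0 365 365 0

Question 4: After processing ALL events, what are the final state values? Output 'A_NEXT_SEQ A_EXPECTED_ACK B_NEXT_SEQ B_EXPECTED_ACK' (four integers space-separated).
Answer: 0 665 665 0

Derivation:
After event 0: A_seq=0 A_ack=365 B_seq=365 B_ack=0
After event 1: A_seq=0 A_ack=500 B_seq=500 B_ack=0
After event 2: A_seq=0 A_ack=500 B_seq=654 B_ack=0
After event 3: A_seq=0 A_ack=500 B_seq=665 B_ack=0
After event 4: A_seq=0 A_ack=665 B_seq=665 B_ack=0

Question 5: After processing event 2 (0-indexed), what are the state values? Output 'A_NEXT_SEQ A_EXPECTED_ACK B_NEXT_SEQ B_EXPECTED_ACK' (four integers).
After event 0: A_seq=0 A_ack=365 B_seq=365 B_ack=0
After event 1: A_seq=0 A_ack=500 B_seq=500 B_ack=0
After event 2: A_seq=0 A_ack=500 B_seq=654 B_ack=0

0 500 654 0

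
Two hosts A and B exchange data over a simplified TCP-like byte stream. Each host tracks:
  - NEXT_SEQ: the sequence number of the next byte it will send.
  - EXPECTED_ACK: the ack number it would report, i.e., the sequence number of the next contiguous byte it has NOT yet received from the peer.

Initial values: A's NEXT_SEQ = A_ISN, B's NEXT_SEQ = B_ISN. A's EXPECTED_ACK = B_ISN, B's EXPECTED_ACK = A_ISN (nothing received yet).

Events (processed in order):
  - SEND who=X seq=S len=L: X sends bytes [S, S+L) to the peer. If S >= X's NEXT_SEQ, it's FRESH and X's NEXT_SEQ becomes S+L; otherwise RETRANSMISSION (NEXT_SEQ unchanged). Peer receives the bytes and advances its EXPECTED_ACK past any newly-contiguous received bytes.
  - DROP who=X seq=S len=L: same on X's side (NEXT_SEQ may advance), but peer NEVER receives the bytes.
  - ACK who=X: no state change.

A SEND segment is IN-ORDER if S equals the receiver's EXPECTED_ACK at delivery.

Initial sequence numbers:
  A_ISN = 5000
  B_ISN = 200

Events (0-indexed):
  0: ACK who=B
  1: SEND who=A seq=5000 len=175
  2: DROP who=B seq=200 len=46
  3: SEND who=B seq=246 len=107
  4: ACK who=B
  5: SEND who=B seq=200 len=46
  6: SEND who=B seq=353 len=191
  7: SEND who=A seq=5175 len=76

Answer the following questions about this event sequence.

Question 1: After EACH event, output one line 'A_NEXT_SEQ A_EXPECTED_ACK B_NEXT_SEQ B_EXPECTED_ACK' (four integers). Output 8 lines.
5000 200 200 5000
5175 200 200 5175
5175 200 246 5175
5175 200 353 5175
5175 200 353 5175
5175 353 353 5175
5175 544 544 5175
5251 544 544 5251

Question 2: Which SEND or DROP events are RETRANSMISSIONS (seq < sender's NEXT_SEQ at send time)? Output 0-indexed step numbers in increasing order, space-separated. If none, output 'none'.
Answer: 5

Derivation:
Step 1: SEND seq=5000 -> fresh
Step 2: DROP seq=200 -> fresh
Step 3: SEND seq=246 -> fresh
Step 5: SEND seq=200 -> retransmit
Step 6: SEND seq=353 -> fresh
Step 7: SEND seq=5175 -> fresh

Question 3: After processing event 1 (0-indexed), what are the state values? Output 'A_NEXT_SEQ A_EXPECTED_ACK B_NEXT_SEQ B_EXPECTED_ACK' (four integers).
After event 0: A_seq=5000 A_ack=200 B_seq=200 B_ack=5000
After event 1: A_seq=5175 A_ack=200 B_seq=200 B_ack=5175

5175 200 200 5175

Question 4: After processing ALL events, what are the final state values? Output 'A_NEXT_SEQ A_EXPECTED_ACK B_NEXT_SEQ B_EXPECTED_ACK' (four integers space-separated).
After event 0: A_seq=5000 A_ack=200 B_seq=200 B_ack=5000
After event 1: A_seq=5175 A_ack=200 B_seq=200 B_ack=5175
After event 2: A_seq=5175 A_ack=200 B_seq=246 B_ack=5175
After event 3: A_seq=5175 A_ack=200 B_seq=353 B_ack=5175
After event 4: A_seq=5175 A_ack=200 B_seq=353 B_ack=5175
After event 5: A_seq=5175 A_ack=353 B_seq=353 B_ack=5175
After event 6: A_seq=5175 A_ack=544 B_seq=544 B_ack=5175
After event 7: A_seq=5251 A_ack=544 B_seq=544 B_ack=5251

Answer: 5251 544 544 5251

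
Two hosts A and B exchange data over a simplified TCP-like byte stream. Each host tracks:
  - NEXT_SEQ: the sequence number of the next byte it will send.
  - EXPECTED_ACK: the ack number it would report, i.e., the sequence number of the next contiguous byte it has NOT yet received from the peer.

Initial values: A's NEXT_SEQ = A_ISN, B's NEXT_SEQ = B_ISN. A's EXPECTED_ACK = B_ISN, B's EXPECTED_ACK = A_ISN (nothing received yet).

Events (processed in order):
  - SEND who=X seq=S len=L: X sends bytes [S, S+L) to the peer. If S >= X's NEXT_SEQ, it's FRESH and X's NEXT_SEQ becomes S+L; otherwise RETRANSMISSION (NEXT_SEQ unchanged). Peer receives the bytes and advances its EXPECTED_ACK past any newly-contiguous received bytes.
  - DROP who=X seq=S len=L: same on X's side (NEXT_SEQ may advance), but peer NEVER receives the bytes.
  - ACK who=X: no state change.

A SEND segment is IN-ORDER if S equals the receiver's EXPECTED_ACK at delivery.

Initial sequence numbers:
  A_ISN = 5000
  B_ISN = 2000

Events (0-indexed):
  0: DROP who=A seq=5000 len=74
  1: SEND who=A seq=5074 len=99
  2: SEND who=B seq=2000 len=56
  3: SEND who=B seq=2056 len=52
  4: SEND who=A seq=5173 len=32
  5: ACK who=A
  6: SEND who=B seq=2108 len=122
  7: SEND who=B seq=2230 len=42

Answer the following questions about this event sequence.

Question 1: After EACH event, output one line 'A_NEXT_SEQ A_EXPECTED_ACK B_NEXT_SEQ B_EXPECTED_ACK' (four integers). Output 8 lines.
5074 2000 2000 5000
5173 2000 2000 5000
5173 2056 2056 5000
5173 2108 2108 5000
5205 2108 2108 5000
5205 2108 2108 5000
5205 2230 2230 5000
5205 2272 2272 5000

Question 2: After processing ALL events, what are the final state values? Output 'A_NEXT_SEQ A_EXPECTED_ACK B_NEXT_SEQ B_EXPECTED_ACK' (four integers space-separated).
After event 0: A_seq=5074 A_ack=2000 B_seq=2000 B_ack=5000
After event 1: A_seq=5173 A_ack=2000 B_seq=2000 B_ack=5000
After event 2: A_seq=5173 A_ack=2056 B_seq=2056 B_ack=5000
After event 3: A_seq=5173 A_ack=2108 B_seq=2108 B_ack=5000
After event 4: A_seq=5205 A_ack=2108 B_seq=2108 B_ack=5000
After event 5: A_seq=5205 A_ack=2108 B_seq=2108 B_ack=5000
After event 6: A_seq=5205 A_ack=2230 B_seq=2230 B_ack=5000
After event 7: A_seq=5205 A_ack=2272 B_seq=2272 B_ack=5000

Answer: 5205 2272 2272 5000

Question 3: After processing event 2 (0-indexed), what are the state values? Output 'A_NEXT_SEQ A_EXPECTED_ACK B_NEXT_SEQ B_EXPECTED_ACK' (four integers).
After event 0: A_seq=5074 A_ack=2000 B_seq=2000 B_ack=5000
After event 1: A_seq=5173 A_ack=2000 B_seq=2000 B_ack=5000
After event 2: A_seq=5173 A_ack=2056 B_seq=2056 B_ack=5000

5173 2056 2056 5000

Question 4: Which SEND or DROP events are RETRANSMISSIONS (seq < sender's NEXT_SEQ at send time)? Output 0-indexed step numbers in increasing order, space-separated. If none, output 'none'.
Step 0: DROP seq=5000 -> fresh
Step 1: SEND seq=5074 -> fresh
Step 2: SEND seq=2000 -> fresh
Step 3: SEND seq=2056 -> fresh
Step 4: SEND seq=5173 -> fresh
Step 6: SEND seq=2108 -> fresh
Step 7: SEND seq=2230 -> fresh

Answer: none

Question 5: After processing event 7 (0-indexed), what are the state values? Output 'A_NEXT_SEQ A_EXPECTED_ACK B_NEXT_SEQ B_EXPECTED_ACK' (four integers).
After event 0: A_seq=5074 A_ack=2000 B_seq=2000 B_ack=5000
After event 1: A_seq=5173 A_ack=2000 B_seq=2000 B_ack=5000
After event 2: A_seq=5173 A_ack=2056 B_seq=2056 B_ack=5000
After event 3: A_seq=5173 A_ack=2108 B_seq=2108 B_ack=5000
After event 4: A_seq=5205 A_ack=2108 B_seq=2108 B_ack=5000
After event 5: A_seq=5205 A_ack=2108 B_seq=2108 B_ack=5000
After event 6: A_seq=5205 A_ack=2230 B_seq=2230 B_ack=5000
After event 7: A_seq=5205 A_ack=2272 B_seq=2272 B_ack=5000

5205 2272 2272 5000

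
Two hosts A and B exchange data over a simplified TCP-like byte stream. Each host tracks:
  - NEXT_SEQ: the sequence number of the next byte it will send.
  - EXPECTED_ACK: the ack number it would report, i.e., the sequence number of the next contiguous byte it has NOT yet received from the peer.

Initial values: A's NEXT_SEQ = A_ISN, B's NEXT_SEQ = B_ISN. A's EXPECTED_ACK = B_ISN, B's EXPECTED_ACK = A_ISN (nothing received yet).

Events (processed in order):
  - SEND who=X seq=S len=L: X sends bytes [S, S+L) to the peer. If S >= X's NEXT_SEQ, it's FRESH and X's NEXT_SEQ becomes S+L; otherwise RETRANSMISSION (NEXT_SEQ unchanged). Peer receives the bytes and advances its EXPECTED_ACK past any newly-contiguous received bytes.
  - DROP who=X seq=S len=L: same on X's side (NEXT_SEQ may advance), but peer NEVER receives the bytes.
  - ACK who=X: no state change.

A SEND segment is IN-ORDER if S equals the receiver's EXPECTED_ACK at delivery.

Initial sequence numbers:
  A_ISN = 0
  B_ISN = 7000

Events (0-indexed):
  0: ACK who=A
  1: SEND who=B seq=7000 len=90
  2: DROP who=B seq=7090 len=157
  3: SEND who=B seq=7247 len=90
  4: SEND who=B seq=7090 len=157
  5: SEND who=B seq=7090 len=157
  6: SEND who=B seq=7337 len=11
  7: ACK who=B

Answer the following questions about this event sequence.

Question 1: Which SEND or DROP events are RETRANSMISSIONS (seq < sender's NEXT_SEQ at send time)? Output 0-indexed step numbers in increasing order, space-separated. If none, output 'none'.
Step 1: SEND seq=7000 -> fresh
Step 2: DROP seq=7090 -> fresh
Step 3: SEND seq=7247 -> fresh
Step 4: SEND seq=7090 -> retransmit
Step 5: SEND seq=7090 -> retransmit
Step 6: SEND seq=7337 -> fresh

Answer: 4 5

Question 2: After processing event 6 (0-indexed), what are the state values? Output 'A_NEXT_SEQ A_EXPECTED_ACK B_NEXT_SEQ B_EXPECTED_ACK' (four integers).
After event 0: A_seq=0 A_ack=7000 B_seq=7000 B_ack=0
After event 1: A_seq=0 A_ack=7090 B_seq=7090 B_ack=0
After event 2: A_seq=0 A_ack=7090 B_seq=7247 B_ack=0
After event 3: A_seq=0 A_ack=7090 B_seq=7337 B_ack=0
After event 4: A_seq=0 A_ack=7337 B_seq=7337 B_ack=0
After event 5: A_seq=0 A_ack=7337 B_seq=7337 B_ack=0
After event 6: A_seq=0 A_ack=7348 B_seq=7348 B_ack=0

0 7348 7348 0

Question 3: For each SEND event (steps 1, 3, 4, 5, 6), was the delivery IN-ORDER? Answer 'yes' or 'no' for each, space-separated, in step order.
Answer: yes no yes no yes

Derivation:
Step 1: SEND seq=7000 -> in-order
Step 3: SEND seq=7247 -> out-of-order
Step 4: SEND seq=7090 -> in-order
Step 5: SEND seq=7090 -> out-of-order
Step 6: SEND seq=7337 -> in-order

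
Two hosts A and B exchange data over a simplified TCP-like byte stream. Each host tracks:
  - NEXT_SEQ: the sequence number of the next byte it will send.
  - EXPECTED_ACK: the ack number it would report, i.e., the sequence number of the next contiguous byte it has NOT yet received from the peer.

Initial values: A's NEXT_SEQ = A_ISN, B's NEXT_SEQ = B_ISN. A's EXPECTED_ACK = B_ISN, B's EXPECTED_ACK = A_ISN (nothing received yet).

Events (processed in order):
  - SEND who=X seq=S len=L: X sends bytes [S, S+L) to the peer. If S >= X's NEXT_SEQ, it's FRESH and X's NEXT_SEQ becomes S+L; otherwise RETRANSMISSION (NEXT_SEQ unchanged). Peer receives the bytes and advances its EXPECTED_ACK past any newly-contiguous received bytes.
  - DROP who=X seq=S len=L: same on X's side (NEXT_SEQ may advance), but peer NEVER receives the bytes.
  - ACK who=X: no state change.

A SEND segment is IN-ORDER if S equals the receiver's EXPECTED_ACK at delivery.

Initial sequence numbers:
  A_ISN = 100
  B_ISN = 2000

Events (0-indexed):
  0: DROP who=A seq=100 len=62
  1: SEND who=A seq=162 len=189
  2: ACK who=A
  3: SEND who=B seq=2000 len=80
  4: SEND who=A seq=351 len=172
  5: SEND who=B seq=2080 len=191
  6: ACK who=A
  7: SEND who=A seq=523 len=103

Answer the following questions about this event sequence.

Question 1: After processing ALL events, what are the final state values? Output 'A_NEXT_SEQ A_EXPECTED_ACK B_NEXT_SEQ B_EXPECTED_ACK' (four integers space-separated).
Answer: 626 2271 2271 100

Derivation:
After event 0: A_seq=162 A_ack=2000 B_seq=2000 B_ack=100
After event 1: A_seq=351 A_ack=2000 B_seq=2000 B_ack=100
After event 2: A_seq=351 A_ack=2000 B_seq=2000 B_ack=100
After event 3: A_seq=351 A_ack=2080 B_seq=2080 B_ack=100
After event 4: A_seq=523 A_ack=2080 B_seq=2080 B_ack=100
After event 5: A_seq=523 A_ack=2271 B_seq=2271 B_ack=100
After event 6: A_seq=523 A_ack=2271 B_seq=2271 B_ack=100
After event 7: A_seq=626 A_ack=2271 B_seq=2271 B_ack=100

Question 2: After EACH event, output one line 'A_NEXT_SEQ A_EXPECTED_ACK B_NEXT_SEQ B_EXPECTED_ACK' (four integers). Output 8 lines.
162 2000 2000 100
351 2000 2000 100
351 2000 2000 100
351 2080 2080 100
523 2080 2080 100
523 2271 2271 100
523 2271 2271 100
626 2271 2271 100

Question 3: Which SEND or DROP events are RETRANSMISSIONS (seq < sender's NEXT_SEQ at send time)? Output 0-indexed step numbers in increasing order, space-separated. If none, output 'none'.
Step 0: DROP seq=100 -> fresh
Step 1: SEND seq=162 -> fresh
Step 3: SEND seq=2000 -> fresh
Step 4: SEND seq=351 -> fresh
Step 5: SEND seq=2080 -> fresh
Step 7: SEND seq=523 -> fresh

Answer: none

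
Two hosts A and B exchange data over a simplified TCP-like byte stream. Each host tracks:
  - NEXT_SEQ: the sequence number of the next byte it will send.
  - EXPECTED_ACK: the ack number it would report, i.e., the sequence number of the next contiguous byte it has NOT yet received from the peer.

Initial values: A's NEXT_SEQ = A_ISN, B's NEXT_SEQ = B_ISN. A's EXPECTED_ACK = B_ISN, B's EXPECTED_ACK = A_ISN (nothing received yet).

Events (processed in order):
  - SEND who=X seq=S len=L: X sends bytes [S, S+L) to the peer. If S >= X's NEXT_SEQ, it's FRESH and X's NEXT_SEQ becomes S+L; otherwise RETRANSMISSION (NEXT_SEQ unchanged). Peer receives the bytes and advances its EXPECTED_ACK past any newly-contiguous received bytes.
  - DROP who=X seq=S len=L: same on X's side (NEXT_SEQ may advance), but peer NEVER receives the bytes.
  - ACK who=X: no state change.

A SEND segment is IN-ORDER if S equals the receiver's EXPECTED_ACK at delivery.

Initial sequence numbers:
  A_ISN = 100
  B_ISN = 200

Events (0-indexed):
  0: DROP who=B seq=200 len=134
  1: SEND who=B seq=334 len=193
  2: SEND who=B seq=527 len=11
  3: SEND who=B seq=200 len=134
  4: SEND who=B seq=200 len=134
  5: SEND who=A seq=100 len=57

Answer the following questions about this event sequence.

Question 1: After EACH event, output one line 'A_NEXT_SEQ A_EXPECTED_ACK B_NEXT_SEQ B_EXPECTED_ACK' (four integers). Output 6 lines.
100 200 334 100
100 200 527 100
100 200 538 100
100 538 538 100
100 538 538 100
157 538 538 157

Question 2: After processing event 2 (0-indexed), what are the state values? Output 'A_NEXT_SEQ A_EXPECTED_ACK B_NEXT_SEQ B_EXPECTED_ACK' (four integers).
After event 0: A_seq=100 A_ack=200 B_seq=334 B_ack=100
After event 1: A_seq=100 A_ack=200 B_seq=527 B_ack=100
After event 2: A_seq=100 A_ack=200 B_seq=538 B_ack=100

100 200 538 100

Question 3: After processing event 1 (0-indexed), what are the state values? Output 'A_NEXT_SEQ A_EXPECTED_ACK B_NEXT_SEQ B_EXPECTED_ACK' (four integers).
After event 0: A_seq=100 A_ack=200 B_seq=334 B_ack=100
After event 1: A_seq=100 A_ack=200 B_seq=527 B_ack=100

100 200 527 100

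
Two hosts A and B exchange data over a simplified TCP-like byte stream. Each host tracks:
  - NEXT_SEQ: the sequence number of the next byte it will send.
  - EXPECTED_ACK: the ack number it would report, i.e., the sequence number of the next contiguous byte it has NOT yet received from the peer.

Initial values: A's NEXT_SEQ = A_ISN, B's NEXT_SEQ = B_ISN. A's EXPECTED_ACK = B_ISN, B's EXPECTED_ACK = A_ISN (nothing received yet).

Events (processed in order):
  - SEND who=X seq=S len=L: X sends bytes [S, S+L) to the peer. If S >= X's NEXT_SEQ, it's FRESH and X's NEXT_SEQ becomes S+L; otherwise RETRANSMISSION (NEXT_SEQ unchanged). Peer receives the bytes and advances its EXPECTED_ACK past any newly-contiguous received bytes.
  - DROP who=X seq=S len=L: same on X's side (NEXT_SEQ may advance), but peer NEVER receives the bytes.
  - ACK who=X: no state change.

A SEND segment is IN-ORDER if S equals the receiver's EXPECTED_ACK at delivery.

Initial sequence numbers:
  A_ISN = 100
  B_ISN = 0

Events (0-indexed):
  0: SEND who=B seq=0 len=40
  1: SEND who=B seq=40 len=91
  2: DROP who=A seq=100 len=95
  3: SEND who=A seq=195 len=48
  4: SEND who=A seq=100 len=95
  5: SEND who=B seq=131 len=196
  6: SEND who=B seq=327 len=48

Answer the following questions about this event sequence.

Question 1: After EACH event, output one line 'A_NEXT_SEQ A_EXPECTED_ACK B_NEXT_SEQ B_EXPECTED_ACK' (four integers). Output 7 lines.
100 40 40 100
100 131 131 100
195 131 131 100
243 131 131 100
243 131 131 243
243 327 327 243
243 375 375 243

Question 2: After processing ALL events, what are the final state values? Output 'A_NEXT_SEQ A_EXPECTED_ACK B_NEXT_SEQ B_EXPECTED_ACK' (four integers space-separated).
Answer: 243 375 375 243

Derivation:
After event 0: A_seq=100 A_ack=40 B_seq=40 B_ack=100
After event 1: A_seq=100 A_ack=131 B_seq=131 B_ack=100
After event 2: A_seq=195 A_ack=131 B_seq=131 B_ack=100
After event 3: A_seq=243 A_ack=131 B_seq=131 B_ack=100
After event 4: A_seq=243 A_ack=131 B_seq=131 B_ack=243
After event 5: A_seq=243 A_ack=327 B_seq=327 B_ack=243
After event 6: A_seq=243 A_ack=375 B_seq=375 B_ack=243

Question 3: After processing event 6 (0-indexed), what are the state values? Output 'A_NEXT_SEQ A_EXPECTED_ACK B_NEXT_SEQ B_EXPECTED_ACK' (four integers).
After event 0: A_seq=100 A_ack=40 B_seq=40 B_ack=100
After event 1: A_seq=100 A_ack=131 B_seq=131 B_ack=100
After event 2: A_seq=195 A_ack=131 B_seq=131 B_ack=100
After event 3: A_seq=243 A_ack=131 B_seq=131 B_ack=100
After event 4: A_seq=243 A_ack=131 B_seq=131 B_ack=243
After event 5: A_seq=243 A_ack=327 B_seq=327 B_ack=243
After event 6: A_seq=243 A_ack=375 B_seq=375 B_ack=243

243 375 375 243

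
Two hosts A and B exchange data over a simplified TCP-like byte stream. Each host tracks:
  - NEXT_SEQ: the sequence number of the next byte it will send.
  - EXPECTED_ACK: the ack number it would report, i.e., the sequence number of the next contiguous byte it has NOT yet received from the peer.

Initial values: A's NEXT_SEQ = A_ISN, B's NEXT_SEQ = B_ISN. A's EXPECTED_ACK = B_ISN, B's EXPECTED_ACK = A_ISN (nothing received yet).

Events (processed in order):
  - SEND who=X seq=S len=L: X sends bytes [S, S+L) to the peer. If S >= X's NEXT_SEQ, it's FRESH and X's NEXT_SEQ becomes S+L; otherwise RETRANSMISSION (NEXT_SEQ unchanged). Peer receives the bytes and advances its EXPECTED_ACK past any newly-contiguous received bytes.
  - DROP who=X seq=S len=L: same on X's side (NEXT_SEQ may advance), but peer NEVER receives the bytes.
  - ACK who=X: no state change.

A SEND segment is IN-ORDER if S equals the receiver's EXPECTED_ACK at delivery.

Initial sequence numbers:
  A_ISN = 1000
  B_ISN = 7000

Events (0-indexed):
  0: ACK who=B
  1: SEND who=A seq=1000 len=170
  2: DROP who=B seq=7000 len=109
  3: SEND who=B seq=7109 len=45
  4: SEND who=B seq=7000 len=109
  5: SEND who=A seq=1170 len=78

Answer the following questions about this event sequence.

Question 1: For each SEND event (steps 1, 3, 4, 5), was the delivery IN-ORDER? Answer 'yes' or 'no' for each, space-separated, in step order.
Step 1: SEND seq=1000 -> in-order
Step 3: SEND seq=7109 -> out-of-order
Step 4: SEND seq=7000 -> in-order
Step 5: SEND seq=1170 -> in-order

Answer: yes no yes yes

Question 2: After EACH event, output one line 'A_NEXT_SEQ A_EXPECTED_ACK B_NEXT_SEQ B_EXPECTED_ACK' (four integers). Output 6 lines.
1000 7000 7000 1000
1170 7000 7000 1170
1170 7000 7109 1170
1170 7000 7154 1170
1170 7154 7154 1170
1248 7154 7154 1248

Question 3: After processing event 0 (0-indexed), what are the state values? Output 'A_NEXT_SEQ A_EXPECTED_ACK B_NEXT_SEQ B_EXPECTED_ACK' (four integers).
After event 0: A_seq=1000 A_ack=7000 B_seq=7000 B_ack=1000

1000 7000 7000 1000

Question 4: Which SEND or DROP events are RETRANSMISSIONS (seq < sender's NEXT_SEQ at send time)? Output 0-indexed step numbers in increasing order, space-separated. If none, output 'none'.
Step 1: SEND seq=1000 -> fresh
Step 2: DROP seq=7000 -> fresh
Step 3: SEND seq=7109 -> fresh
Step 4: SEND seq=7000 -> retransmit
Step 5: SEND seq=1170 -> fresh

Answer: 4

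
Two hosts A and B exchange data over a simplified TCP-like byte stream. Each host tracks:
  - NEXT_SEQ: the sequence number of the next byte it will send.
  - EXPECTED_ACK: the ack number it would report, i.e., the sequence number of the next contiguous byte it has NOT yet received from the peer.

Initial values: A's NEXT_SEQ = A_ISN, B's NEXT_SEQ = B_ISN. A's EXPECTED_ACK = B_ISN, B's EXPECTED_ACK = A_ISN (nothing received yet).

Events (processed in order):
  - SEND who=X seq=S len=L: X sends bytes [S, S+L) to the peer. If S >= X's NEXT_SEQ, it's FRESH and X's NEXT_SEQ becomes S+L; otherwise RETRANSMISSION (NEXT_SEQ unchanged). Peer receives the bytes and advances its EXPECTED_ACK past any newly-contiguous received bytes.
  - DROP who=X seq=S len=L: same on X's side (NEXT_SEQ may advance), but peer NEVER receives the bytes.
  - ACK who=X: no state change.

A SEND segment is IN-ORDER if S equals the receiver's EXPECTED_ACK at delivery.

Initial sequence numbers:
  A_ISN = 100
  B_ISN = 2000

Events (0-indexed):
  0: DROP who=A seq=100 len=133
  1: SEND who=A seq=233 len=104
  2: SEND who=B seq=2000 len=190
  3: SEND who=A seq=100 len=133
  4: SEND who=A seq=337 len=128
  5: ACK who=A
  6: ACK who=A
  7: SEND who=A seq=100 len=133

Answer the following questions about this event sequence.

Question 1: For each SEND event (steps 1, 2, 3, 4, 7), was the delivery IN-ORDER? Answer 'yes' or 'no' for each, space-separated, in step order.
Step 1: SEND seq=233 -> out-of-order
Step 2: SEND seq=2000 -> in-order
Step 3: SEND seq=100 -> in-order
Step 4: SEND seq=337 -> in-order
Step 7: SEND seq=100 -> out-of-order

Answer: no yes yes yes no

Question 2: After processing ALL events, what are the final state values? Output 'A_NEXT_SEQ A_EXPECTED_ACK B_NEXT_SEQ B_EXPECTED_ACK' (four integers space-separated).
Answer: 465 2190 2190 465

Derivation:
After event 0: A_seq=233 A_ack=2000 B_seq=2000 B_ack=100
After event 1: A_seq=337 A_ack=2000 B_seq=2000 B_ack=100
After event 2: A_seq=337 A_ack=2190 B_seq=2190 B_ack=100
After event 3: A_seq=337 A_ack=2190 B_seq=2190 B_ack=337
After event 4: A_seq=465 A_ack=2190 B_seq=2190 B_ack=465
After event 5: A_seq=465 A_ack=2190 B_seq=2190 B_ack=465
After event 6: A_seq=465 A_ack=2190 B_seq=2190 B_ack=465
After event 7: A_seq=465 A_ack=2190 B_seq=2190 B_ack=465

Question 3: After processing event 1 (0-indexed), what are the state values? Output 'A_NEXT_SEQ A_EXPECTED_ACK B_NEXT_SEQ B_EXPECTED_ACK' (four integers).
After event 0: A_seq=233 A_ack=2000 B_seq=2000 B_ack=100
After event 1: A_seq=337 A_ack=2000 B_seq=2000 B_ack=100

337 2000 2000 100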